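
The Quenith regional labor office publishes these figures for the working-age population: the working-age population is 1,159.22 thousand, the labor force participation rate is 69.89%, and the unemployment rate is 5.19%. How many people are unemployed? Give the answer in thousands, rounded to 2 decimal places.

Labor force = 0.6989 × 1,159.22 = 810.18 thousand.
Unemployed = 0.0519 × 810.18 ≈ 42.05 thousand.

About 42.05 thousand are unemployed.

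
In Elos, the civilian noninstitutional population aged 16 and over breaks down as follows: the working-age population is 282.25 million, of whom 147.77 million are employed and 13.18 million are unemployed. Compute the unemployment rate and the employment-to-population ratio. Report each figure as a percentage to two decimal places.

Unemployment rate ≈ 8.19%; employment-population ratio ≈ 52.35%.

Labor force = employed + unemployed = 147.77 + 13.18 = 160.95 million.
Unemployment rate = 13.18 / 160.95 = 8.19%.
Employment-population ratio = 147.77 / 282.25 = 52.35%.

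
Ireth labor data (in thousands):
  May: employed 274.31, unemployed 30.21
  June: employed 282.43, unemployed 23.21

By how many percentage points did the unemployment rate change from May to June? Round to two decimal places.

May: labor force = 274.31 + 30.21 = 304.52; u = 30.21/304.52 = 9.92%.
June: labor force = 282.43 + 23.21 = 305.64; u = 23.21/305.64 = 7.59%.
Change = 7.59% − 9.92% = −2.33 pp.

The unemployment rate changed by −2.33 percentage points.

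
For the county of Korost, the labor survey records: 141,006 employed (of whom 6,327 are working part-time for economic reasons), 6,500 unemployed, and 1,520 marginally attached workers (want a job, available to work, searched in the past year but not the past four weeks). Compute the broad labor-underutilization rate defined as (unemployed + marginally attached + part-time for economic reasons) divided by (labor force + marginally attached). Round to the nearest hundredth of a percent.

Labor force = 141,006 + 6,500 = 147,506.
Numerator = 6,500 + 1,520 + 6,327 = 14,347.
Denominator = 147,506 + 1,520 = 149,026.
Broad rate = 14,347 / 149,026 = 9.63%.

Broad underutilization rate ≈ 9.63%.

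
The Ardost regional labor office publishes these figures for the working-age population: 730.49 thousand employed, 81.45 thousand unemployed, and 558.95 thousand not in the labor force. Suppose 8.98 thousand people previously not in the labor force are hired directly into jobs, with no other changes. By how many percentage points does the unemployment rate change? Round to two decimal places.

The unemployment rate changes by −0.11 percentage points.

Initially, labor force = 730.49 + 81.45 = 811.94 thousand, so u = 81.45/811.94 = 10.03%.
After the change, employed and labor force both rise by 8.98; unemployed unchanged → E = 739.47, U = 81.45, labor force = 820.92 thousand.
New unemployment rate = 81.45 / 820.92 = 9.92%.
Change = 9.92% − 10.03% = −0.11 percentage points.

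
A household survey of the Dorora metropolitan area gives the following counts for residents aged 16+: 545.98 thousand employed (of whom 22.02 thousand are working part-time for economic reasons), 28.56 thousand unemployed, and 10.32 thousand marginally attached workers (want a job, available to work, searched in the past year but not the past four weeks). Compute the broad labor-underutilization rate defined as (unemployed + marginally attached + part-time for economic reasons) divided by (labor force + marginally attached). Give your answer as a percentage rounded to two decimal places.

Labor force = 545.98 + 28.56 = 574.54 thousand.
Numerator = 28.56 + 10.32 + 22.02 = 60.90 thousand.
Denominator = 574.54 + 10.32 = 584.86 thousand.
Broad rate = 60.90 / 584.86 = 10.41%.

Broad underutilization rate ≈ 10.41%.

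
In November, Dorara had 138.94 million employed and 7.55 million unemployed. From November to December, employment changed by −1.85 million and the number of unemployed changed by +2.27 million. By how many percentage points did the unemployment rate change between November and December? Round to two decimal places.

The unemployment rate changed by +1.53 percentage points.

November: labor force = 138.94 + 7.55 = 146.49; u = 7.55/146.49 = 5.15%.
December: labor force = 137.09 + 9.82 = 146.91; u = 9.82/146.91 = 6.68%.
Change = 6.68% − 5.15% = +1.53 pp.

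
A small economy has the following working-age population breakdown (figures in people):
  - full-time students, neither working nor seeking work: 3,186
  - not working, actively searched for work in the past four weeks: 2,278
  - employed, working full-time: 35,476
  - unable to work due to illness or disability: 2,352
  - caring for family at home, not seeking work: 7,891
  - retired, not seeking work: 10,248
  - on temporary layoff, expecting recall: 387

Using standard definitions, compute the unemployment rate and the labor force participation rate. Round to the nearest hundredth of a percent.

Unemployment rate ≈ 6.99%; labor force participation rate ≈ 61.70%.

Employed = 35,476.
Unemployed = 2,278 + 387 = 2,665 (jobless and actively searching, or on temporary layoff).
Labor force = 35,476 + 2,665 = 38,141.
Not in labor force = 3,186 + 2,352 + 7,891 + 10,248 = 23,677 (those not working and not actively searching are outside the labor force).
Civilian working-age population = 38,141 + 23,677 = 61,818.
Unemployment rate = 2,665 / 38,141 = 6.99%.
Labor force participation rate = 38,141 / 61,818 = 61.70%.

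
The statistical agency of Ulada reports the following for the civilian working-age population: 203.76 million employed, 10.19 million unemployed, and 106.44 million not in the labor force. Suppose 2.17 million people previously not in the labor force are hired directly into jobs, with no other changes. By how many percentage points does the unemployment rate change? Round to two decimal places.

Initially, labor force = 203.76 + 10.19 = 213.95 million, so u = 10.19/213.95 = 4.76%.
After the change, employed and labor force both rise by 2.17; unemployed unchanged → E = 205.93, U = 10.19, labor force = 216.12 million.
New unemployment rate = 10.19 / 216.12 = 4.71%.
Change = 4.71% − 4.76% = −0.05 percentage points.

The unemployment rate changes by −0.05 percentage points.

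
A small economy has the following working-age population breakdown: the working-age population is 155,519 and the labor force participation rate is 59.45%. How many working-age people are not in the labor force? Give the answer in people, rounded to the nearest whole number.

Share not in the labor force = 1 − 0.5945 = 0.4055.
Not in labor force = 0.4055 × 155,519 ≈ 63,063.

About 63,063 are not in the labor force.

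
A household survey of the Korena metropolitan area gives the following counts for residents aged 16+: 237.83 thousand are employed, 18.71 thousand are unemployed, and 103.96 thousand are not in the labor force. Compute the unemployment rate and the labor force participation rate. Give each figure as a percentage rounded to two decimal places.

Labor force = employed + unemployed = 237.83 + 18.71 = 256.54 thousand.
Working-age population = 256.54 + 103.96 = 360.50 thousand.
Unemployment rate = 18.71 / 256.54 = 7.29%.
Labor force participation rate = 256.54 / 360.50 = 71.16%.

Unemployment rate ≈ 7.29%; labor force participation rate ≈ 71.16%.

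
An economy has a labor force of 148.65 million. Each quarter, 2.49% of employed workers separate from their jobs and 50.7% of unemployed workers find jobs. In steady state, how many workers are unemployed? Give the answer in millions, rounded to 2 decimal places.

Steady-state unemployment rate u* = s/(s+f) = 2.49/(2.49+50.7) = 0.046813.
Unemployed = u* × labor force = 0.046813 × 148.65 ≈ 6.96 million.

About 6.96 million are unemployed in steady state.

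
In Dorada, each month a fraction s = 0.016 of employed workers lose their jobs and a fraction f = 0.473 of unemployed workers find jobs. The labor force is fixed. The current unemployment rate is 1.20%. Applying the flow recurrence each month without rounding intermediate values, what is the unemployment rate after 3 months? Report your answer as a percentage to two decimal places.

Unemployment rate after three months ≈ 3.00%.

With a fixed labor force, u_{t+1} = u_t + s·(1−u_t) − f·u_t = u_t·(1−s−f) + s.
Here 1−s−f = 0.511 and s = 0.016.
u_1 = 0.012000 × 0.511 + 0.016 = 0.022132.
u_2 = 0.022132 × 0.511 + 0.016 = 0.027309.
u_3 = 0.027309 × 0.511 + 0.016 = 0.029955.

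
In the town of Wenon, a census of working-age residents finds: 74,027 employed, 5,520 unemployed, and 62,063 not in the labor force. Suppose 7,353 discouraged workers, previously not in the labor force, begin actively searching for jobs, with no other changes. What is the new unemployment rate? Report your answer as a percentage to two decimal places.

Initially, labor force = 74,027 + 5,520 = 79,547, so u = 5,520/79,547 = 6.94%.
After the change, unemployed and labor force both rise by 7,353 → E = 74,027, U = 12,873, labor force = 86,900.
New unemployment rate = 12,873 / 86,900 = 14.81%.

New unemployment rate ≈ 14.81%.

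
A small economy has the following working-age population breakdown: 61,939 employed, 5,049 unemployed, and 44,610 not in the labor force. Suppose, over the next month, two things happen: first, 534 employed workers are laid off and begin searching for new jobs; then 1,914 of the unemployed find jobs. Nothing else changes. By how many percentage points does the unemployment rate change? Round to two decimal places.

Initially, labor force = 61,939 + 5,049 = 66,988, so u = 5,049/66,988 = 7.54%.
After the first change, employed falls and unemployed rises by 534; labor force unchanged → E = 61,405, U = 5,583, labor force = 66,988.
After the second change, unemployed falls and employed rises by 1,914; labor force unchanged → E = 63,319, U = 3,669, labor force = 66,988.
New unemployment rate = 3,669 / 66,988 = 5.48%.
Change = 5.48% − 7.54% = −2.06 percentage points.

The unemployment rate changes by −2.06 percentage points.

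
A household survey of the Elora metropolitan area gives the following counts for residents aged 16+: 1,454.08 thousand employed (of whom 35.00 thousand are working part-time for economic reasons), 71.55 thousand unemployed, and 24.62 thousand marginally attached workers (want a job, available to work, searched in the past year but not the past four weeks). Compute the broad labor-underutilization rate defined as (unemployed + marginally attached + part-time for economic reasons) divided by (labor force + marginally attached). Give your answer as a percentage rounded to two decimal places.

Labor force = 1,454.08 + 71.55 = 1,525.63 thousand.
Numerator = 71.55 + 24.62 + 35.00 = 131.17 thousand.
Denominator = 1,525.63 + 24.62 = 1,550.25 thousand.
Broad rate = 131.17 / 1,550.25 = 8.46%.

Broad underutilization rate ≈ 8.46%.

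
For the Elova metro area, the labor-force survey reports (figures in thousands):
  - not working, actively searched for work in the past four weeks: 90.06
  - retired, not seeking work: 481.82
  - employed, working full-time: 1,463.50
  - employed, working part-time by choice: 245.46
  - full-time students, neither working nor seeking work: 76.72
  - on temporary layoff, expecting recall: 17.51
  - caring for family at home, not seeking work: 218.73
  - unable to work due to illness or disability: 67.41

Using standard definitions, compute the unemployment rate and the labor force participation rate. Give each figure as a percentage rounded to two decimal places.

Employed = 1,463.50 + 245.46 = 1,708.96 thousand.
Unemployed = 90.06 + 17.51 = 107.57 thousand (jobless and actively searching, or on temporary layoff).
Labor force = 1,708.96 + 107.57 = 1,816.53 thousand.
Not in labor force = 481.82 + 76.72 + 218.73 + 67.41 = 844.68 thousand (those not working and not actively searching are outside the labor force).
Civilian working-age population = 1,816.53 + 844.68 = 2,661.21 thousand.
Unemployment rate = 107.57 / 1,816.53 = 5.92%.
Labor force participation rate = 1,816.53 / 2,661.21 = 68.26%.

Unemployment rate ≈ 5.92%; labor force participation rate ≈ 68.26%.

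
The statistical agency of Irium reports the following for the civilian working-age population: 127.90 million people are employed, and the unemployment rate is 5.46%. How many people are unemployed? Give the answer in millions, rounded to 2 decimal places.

Let U be the number unemployed. The labor force is E + U, and U/(E+U) = 0.0546.
So U = 0.0546 × 127.90 / (1 − 0.0546) = 6.9833 / 0.9454 ≈ 7.39 million.

About 7.39 million are unemployed.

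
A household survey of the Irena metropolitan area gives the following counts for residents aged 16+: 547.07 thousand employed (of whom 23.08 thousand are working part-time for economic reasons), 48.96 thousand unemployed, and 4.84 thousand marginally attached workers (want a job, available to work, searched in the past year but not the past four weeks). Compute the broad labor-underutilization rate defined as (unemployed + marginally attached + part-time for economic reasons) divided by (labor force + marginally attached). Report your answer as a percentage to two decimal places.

Labor force = 547.07 + 48.96 = 596.03 thousand.
Numerator = 48.96 + 4.84 + 23.08 = 76.88 thousand.
Denominator = 596.03 + 4.84 = 600.87 thousand.
Broad rate = 76.88 / 600.87 = 12.79%.

Broad underutilization rate ≈ 12.79%.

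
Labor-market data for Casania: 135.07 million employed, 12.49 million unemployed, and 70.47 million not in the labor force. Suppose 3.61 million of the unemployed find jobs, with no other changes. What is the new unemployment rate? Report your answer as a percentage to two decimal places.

New unemployment rate ≈ 6.02%.

Initially, labor force = 135.07 + 12.49 = 147.56 million, so u = 12.49/147.56 = 8.46%.
After the change, unemployed falls and employed rises by 3.61; labor force unchanged → E = 138.68, U = 8.88, labor force = 147.56 million.
New unemployment rate = 8.88 / 147.56 = 6.02%.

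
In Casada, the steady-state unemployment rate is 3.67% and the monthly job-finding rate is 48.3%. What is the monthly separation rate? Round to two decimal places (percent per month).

From u* = s/(s+f): s = u·f/(1−u).
s = 0.0367 × 48.3 / (1 − 0.0367) = 1.7726 / 0.9633 ≈ 1.84% per month.

Separation rate ≈ 1.84% per month.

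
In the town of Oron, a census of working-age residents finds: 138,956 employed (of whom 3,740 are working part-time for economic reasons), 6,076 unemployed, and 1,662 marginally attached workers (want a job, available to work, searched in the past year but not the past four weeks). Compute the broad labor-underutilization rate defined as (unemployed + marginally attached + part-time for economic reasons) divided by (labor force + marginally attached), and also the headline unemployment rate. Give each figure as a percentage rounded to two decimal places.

Broad underutilization rate ≈ 7.82%; headline unemployment rate ≈ 4.19%.

Labor force = 138,956 + 6,076 = 145,032.
Numerator = 6,076 + 1,662 + 3,740 = 11,478.
Denominator = 145,032 + 1,662 = 146,694.
Broad rate = 11,478 / 146,694 = 7.82%.
Headline unemployment rate = 6,076 / 145,032 = 4.19%.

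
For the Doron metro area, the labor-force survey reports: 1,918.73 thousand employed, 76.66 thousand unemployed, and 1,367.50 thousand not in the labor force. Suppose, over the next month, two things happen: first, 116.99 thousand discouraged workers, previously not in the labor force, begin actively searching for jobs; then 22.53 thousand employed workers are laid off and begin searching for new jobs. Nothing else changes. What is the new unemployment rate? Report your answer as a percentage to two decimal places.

Initially, labor force = 1,918.73 + 76.66 = 1,995.39 thousand, so u = 76.66/1,995.39 = 3.84%.
After the first change, unemployed and labor force both rise by 116.99 → E = 1,918.73, U = 193.65, labor force = 2,112.38 thousand.
After the second change, employed falls and unemployed rises by 22.53; labor force unchanged → E = 1,896.20, U = 216.18, labor force = 2,112.38 thousand.
New unemployment rate = 216.18 / 2,112.38 = 10.23%.

New unemployment rate ≈ 10.23%.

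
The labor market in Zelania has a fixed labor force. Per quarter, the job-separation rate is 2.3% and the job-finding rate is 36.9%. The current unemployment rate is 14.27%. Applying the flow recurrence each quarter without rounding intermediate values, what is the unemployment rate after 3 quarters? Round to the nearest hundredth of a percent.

Unemployment rate after three quarters ≈ 7.76%.

With a fixed labor force, u_{t+1} = u_t + s·(1−u_t) − f·u_t = u_t·(1−s−f) + s.
Here 1−s−f = 0.608 and s = 0.023.
u_1 = 0.142700 × 0.608 + 0.023 = 0.109762.
u_2 = 0.109762 × 0.608 + 0.023 = 0.089735.
u_3 = 0.089735 × 0.608 + 0.023 = 0.077559.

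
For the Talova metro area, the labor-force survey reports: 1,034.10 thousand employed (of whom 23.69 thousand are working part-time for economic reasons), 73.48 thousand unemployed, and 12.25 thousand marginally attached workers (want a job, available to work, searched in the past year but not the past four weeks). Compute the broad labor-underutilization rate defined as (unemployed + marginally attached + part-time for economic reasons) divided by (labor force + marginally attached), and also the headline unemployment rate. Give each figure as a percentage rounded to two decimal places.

Labor force = 1,034.10 + 73.48 = 1,107.58 thousand.
Numerator = 73.48 + 12.25 + 23.69 = 109.42 thousand.
Denominator = 1,107.58 + 12.25 = 1,119.83 thousand.
Broad rate = 109.42 / 1,119.83 = 9.77%.
Headline unemployment rate = 73.48 / 1,107.58 = 6.63%.

Broad underutilization rate ≈ 9.77%; headline unemployment rate ≈ 6.63%.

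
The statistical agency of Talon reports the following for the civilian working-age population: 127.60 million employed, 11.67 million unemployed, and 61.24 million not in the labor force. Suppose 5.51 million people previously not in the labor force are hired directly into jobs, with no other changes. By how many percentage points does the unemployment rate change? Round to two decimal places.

Initially, labor force = 127.60 + 11.67 = 139.27 million, so u = 11.67/139.27 = 8.38%.
After the change, employed and labor force both rise by 5.51; unemployed unchanged → E = 133.11, U = 11.67, labor force = 144.78 million.
New unemployment rate = 11.67 / 144.78 = 8.06%.
Change = 8.06% − 8.38% = −0.32 percentage points.

The unemployment rate changes by −0.32 percentage points.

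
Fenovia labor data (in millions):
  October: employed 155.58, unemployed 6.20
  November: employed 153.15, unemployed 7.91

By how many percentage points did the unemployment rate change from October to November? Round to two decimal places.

The unemployment rate changed by +1.08 percentage points.

October: labor force = 155.58 + 6.20 = 161.78; u = 6.20/161.78 = 3.83%.
November: labor force = 153.15 + 7.91 = 161.06; u = 7.91/161.06 = 4.91%.
Change = 4.91% − 3.83% = +1.08 pp.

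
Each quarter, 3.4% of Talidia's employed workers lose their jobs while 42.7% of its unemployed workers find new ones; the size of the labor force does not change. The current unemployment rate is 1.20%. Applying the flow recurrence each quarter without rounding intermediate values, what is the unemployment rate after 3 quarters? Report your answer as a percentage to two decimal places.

With a fixed labor force, u_{t+1} = u_t + s·(1−u_t) − f·u_t = u_t·(1−s−f) + s.
Here 1−s−f = 0.539 and s = 0.034.
u_1 = 0.012000 × 0.539 + 0.034 = 0.040468.
u_2 = 0.040468 × 0.539 + 0.034 = 0.055812.
u_3 = 0.055812 × 0.539 + 0.034 = 0.064083.

Unemployment rate after three quarters ≈ 6.41%.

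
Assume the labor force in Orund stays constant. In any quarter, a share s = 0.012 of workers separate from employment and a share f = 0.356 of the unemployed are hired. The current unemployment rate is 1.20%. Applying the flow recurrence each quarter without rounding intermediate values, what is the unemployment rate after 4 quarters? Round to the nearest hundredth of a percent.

With a fixed labor force, u_{t+1} = u_t + s·(1−u_t) − f·u_t = u_t·(1−s−f) + s.
Here 1−s−f = 0.632 and s = 0.012.
u_1 = 0.012000 × 0.632 + 0.012 = 0.019584.
u_2 = 0.019584 × 0.632 + 0.012 = 0.024377.
u_3 = 0.024377 × 0.632 + 0.012 = 0.027406.
u_4 = 0.027406 × 0.632 + 0.012 = 0.029321.

Unemployment rate after four quarters ≈ 2.93%.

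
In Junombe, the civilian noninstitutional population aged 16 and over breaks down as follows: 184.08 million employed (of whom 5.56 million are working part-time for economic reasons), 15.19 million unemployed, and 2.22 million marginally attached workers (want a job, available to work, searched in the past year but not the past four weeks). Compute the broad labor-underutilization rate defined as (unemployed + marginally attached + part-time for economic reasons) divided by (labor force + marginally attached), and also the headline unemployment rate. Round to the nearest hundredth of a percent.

Labor force = 184.08 + 15.19 = 199.27 million.
Numerator = 15.19 + 2.22 + 5.56 = 22.97 million.
Denominator = 199.27 + 2.22 = 201.49 million.
Broad rate = 22.97 / 201.49 = 11.40%.
Headline unemployment rate = 15.19 / 199.27 = 7.62%.

Broad underutilization rate ≈ 11.40%; headline unemployment rate ≈ 7.62%.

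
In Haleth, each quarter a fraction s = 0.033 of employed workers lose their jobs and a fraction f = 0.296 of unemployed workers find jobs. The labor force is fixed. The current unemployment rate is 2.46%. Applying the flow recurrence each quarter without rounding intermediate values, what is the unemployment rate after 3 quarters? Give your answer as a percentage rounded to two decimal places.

With a fixed labor force, u_{t+1} = u_t + s·(1−u_t) − f·u_t = u_t·(1−s−f) + s.
Here 1−s−f = 0.671 and s = 0.033.
u_1 = 0.024600 × 0.671 + 0.033 = 0.049507.
u_2 = 0.049507 × 0.671 + 0.033 = 0.066219.
u_3 = 0.066219 × 0.671 + 0.033 = 0.077433.

Unemployment rate after three quarters ≈ 7.74%.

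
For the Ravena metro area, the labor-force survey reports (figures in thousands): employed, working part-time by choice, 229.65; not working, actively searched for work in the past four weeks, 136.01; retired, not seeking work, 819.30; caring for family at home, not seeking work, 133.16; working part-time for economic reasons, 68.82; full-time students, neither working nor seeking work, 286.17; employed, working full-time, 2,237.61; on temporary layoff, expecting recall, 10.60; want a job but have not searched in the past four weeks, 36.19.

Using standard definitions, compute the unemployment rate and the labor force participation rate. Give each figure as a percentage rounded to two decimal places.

Unemployment rate ≈ 5.47%; labor force participation rate ≈ 67.79%.

Employed = 229.65 + 68.82 + 2,237.61 = 2,536.08 thousand (anyone who worked, including part-time for economic reasons, counts as employed).
Unemployed = 136.01 + 10.60 = 146.61 thousand (jobless and actively searching, or on temporary layoff).
Labor force = 2,536.08 + 146.61 = 2,682.69 thousand.
Not in labor force = 819.30 + 133.16 + 286.17 + 36.19 = 1,274.82 thousand (those not working and not actively searching are outside the labor force — including those who want a job but have given up searching).
Civilian working-age population = 2,682.69 + 1,274.82 = 3,957.51 thousand.
Unemployment rate = 146.61 / 2,682.69 = 5.47%.
Labor force participation rate = 2,682.69 / 3,957.51 = 67.79%.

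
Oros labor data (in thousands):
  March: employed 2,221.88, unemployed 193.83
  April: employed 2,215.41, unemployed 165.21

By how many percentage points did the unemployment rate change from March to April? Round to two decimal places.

March: labor force = 2,221.88 + 193.83 = 2,415.71; u = 193.83/2,415.71 = 8.02%.
April: labor force = 2,215.41 + 165.21 = 2,380.62; u = 165.21/2,380.62 = 6.94%.
Change = 6.94% − 8.02% = −1.08 pp.

The unemployment rate changed by −1.08 percentage points.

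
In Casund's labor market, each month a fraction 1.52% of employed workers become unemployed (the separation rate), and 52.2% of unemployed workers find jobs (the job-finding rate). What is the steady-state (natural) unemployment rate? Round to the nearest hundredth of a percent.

Steady-state unemployment rate ≈ 2.83%.

At steady state the flows balance: s·E = f·U, so U/(E+U) = s/(s+f).
u* = 1.52 / (1.52 + 52.2) = 1.52 / 53.72 = 2.83%.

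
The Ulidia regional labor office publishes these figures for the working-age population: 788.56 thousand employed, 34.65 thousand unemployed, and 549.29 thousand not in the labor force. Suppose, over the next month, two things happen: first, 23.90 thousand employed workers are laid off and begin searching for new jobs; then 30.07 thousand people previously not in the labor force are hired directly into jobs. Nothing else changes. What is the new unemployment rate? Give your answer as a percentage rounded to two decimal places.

Initially, labor force = 788.56 + 34.65 = 823.21 thousand, so u = 34.65/823.21 = 4.21%.
After the first change, employed falls and unemployed rises by 23.90; labor force unchanged → E = 764.66, U = 58.55, labor force = 823.21 thousand.
After the second change, employed and labor force both rise by 30.07; unemployed unchanged → E = 794.73, U = 58.55, labor force = 853.28 thousand.
New unemployment rate = 58.55 / 853.28 = 6.86%.

New unemployment rate ≈ 6.86%.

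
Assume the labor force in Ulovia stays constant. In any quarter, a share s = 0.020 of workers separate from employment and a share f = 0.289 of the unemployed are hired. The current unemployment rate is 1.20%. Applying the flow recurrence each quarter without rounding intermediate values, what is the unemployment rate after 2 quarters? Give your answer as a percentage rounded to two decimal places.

Unemployment rate after two quarters ≈ 3.95%.

With a fixed labor force, u_{t+1} = u_t + s·(1−u_t) − f·u_t = u_t·(1−s−f) + s.
Here 1−s−f = 0.691 and s = 0.020.
u_1 = 0.012000 × 0.691 + 0.020 = 0.028292.
u_2 = 0.028292 × 0.691 + 0.020 = 0.039550.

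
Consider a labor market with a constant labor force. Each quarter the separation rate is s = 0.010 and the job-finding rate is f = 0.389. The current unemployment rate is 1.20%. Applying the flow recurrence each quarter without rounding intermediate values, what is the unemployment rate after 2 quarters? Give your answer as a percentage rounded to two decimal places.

Unemployment rate after two quarters ≈ 2.03%.

With a fixed labor force, u_{t+1} = u_t + s·(1−u_t) − f·u_t = u_t·(1−s−f) + s.
Here 1−s−f = 0.601 and s = 0.010.
u_1 = 0.012000 × 0.601 + 0.010 = 0.017212.
u_2 = 0.017212 × 0.601 + 0.010 = 0.020344.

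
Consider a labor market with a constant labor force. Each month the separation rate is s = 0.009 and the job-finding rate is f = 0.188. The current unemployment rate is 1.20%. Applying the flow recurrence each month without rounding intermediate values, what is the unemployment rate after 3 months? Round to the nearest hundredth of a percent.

Unemployment rate after three months ≈ 2.82%.

With a fixed labor force, u_{t+1} = u_t + s·(1−u_t) − f·u_t = u_t·(1−s−f) + s.
Here 1−s−f = 0.803 and s = 0.009.
u_1 = 0.012000 × 0.803 + 0.009 = 0.018636.
u_2 = 0.018636 × 0.803 + 0.009 = 0.023965.
u_3 = 0.023965 × 0.803 + 0.009 = 0.028244.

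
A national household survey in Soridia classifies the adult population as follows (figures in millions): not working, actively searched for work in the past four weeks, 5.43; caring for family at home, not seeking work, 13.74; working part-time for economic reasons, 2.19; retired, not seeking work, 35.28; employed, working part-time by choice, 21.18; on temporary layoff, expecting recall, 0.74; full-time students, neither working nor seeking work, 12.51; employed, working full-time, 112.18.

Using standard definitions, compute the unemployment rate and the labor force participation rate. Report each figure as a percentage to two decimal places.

Unemployment rate ≈ 4.35%; labor force participation rate ≈ 69.73%.

Employed = 2.19 + 21.18 + 112.18 = 135.55 million (anyone who worked, including part-time for economic reasons, counts as employed).
Unemployed = 5.43 + 0.74 = 6.17 million (jobless and actively searching, or on temporary layoff).
Labor force = 135.55 + 6.17 = 141.72 million.
Not in labor force = 13.74 + 35.28 + 12.51 = 61.53 million (those not working and not actively searching are outside the labor force).
Civilian working-age population = 141.72 + 61.53 = 203.25 million.
Unemployment rate = 6.17 / 141.72 = 4.35%.
Labor force participation rate = 141.72 / 203.25 = 69.73%.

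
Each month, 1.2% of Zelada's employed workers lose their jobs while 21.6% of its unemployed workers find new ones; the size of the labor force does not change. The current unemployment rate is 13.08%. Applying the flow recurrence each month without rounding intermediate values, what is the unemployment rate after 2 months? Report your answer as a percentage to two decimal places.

Unemployment rate after two months ≈ 9.92%.

With a fixed labor force, u_{t+1} = u_t + s·(1−u_t) − f·u_t = u_t·(1−s−f) + s.
Here 1−s−f = 0.772 and s = 0.012.
u_1 = 0.130800 × 0.772 + 0.012 = 0.112978.
u_2 = 0.112978 × 0.772 + 0.012 = 0.099219.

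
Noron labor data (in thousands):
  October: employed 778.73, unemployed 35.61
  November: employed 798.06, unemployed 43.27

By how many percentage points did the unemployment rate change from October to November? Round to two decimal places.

The unemployment rate changed by +0.77 percentage points.

October: labor force = 778.73 + 35.61 = 814.34; u = 35.61/814.34 = 4.37%.
November: labor force = 798.06 + 43.27 = 841.33; u = 43.27/841.33 = 5.14%.
Change = 5.14% − 4.37% = +0.77 pp.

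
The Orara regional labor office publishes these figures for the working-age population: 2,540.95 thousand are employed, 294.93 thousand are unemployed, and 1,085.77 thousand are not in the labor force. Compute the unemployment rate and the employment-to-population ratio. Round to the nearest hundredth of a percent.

Unemployment rate ≈ 10.40%; employment-population ratio ≈ 64.79%.

Labor force = employed + unemployed = 2,540.95 + 294.93 = 2,835.88 thousand.
Working-age population = 2,835.88 + 1,085.77 = 3,921.65 thousand.
Unemployment rate = 294.93 / 2,835.88 = 10.40%.
Employment-population ratio = 2,540.95 / 3,921.65 = 64.79%.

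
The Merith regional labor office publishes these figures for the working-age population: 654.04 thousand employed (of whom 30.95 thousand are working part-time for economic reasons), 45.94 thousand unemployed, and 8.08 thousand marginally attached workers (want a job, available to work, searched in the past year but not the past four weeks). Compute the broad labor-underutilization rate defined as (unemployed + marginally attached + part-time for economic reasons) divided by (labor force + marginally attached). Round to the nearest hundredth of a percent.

Labor force = 654.04 + 45.94 = 699.98 thousand.
Numerator = 45.94 + 8.08 + 30.95 = 84.97 thousand.
Denominator = 699.98 + 8.08 = 708.06 thousand.
Broad rate = 84.97 / 708.06 = 12.00%.

Broad underutilization rate ≈ 12.00%.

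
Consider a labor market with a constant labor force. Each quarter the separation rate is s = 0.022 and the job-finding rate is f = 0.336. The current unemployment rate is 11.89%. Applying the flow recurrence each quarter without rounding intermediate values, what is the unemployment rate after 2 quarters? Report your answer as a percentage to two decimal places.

Unemployment rate after two quarters ≈ 8.51%.

With a fixed labor force, u_{t+1} = u_t + s·(1−u_t) − f·u_t = u_t·(1−s−f) + s.
Here 1−s−f = 0.642 and s = 0.022.
u_1 = 0.118900 × 0.642 + 0.022 = 0.098334.
u_2 = 0.098334 × 0.642 + 0.022 = 0.085130.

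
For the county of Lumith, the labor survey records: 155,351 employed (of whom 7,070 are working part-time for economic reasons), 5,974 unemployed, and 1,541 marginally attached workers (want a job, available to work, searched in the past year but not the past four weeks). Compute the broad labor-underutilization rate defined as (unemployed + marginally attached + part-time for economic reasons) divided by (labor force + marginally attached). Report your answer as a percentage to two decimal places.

Broad underutilization rate ≈ 8.96%.

Labor force = 155,351 + 5,974 = 161,325.
Numerator = 5,974 + 1,541 + 7,070 = 14,585.
Denominator = 161,325 + 1,541 = 162,866.
Broad rate = 14,585 / 162,866 = 8.96%.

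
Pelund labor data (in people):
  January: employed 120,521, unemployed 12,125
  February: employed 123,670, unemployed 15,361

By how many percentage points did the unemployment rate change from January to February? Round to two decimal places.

January: labor force = 120,521 + 12,125 = 132,646; u = 12,125/132,646 = 9.14%.
February: labor force = 123,670 + 15,361 = 139,031; u = 15,361/139,031 = 11.05%.
Change = 11.05% − 9.14% = +1.91 pp.

The unemployment rate changed by +1.91 percentage points.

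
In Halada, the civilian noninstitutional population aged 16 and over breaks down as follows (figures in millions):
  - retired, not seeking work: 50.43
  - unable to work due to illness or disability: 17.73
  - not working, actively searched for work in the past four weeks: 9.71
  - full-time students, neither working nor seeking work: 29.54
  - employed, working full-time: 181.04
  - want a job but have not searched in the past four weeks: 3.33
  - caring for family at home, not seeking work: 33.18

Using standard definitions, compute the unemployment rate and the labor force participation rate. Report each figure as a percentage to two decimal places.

Unemployment rate ≈ 5.09%; labor force participation rate ≈ 58.70%.

Employed = 181.04 million.
Unemployed = 9.71 million.
Labor force = 181.04 + 9.71 = 190.75 million.
Not in labor force = 50.43 + 17.73 + 29.54 + 3.33 + 33.18 = 134.21 million (those not working and not actively searching are outside the labor force — including those who want a job but have given up searching).
Civilian working-age population = 190.75 + 134.21 = 324.96 million.
Unemployment rate = 9.71 / 190.75 = 5.09%.
Labor force participation rate = 190.75 / 324.96 = 58.70%.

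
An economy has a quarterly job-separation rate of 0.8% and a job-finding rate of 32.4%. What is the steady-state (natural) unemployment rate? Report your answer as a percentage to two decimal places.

At steady state the flows balance: s·E = f·U, so U/(E+U) = s/(s+f).
u* = 0.8 / (0.8 + 32.4) = 0.8 / 33.20 = 2.41%.

Steady-state unemployment rate ≈ 2.41%.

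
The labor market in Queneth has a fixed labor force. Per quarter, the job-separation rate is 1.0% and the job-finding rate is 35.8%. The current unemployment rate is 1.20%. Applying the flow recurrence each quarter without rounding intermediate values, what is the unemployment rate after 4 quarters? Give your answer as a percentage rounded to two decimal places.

Unemployment rate after four quarters ≈ 2.48%.

With a fixed labor force, u_{t+1} = u_t + s·(1−u_t) − f·u_t = u_t·(1−s−f) + s.
Here 1−s−f = 0.632 and s = 0.010.
u_1 = 0.012000 × 0.632 + 0.010 = 0.017584.
u_2 = 0.017584 × 0.632 + 0.010 = 0.021113.
u_3 = 0.021113 × 0.632 + 0.010 = 0.023343.
u_4 = 0.023343 × 0.632 + 0.010 = 0.024753.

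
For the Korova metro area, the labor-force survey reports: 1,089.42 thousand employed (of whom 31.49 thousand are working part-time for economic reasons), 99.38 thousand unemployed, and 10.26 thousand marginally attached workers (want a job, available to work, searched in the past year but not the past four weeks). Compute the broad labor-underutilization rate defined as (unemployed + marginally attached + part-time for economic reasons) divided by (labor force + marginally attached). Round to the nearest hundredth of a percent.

Labor force = 1,089.42 + 99.38 = 1,188.80 thousand.
Numerator = 99.38 + 10.26 + 31.49 = 141.13 thousand.
Denominator = 1,188.80 + 10.26 = 1,199.06 thousand.
Broad rate = 141.13 / 1,199.06 = 11.77%.

Broad underutilization rate ≈ 11.77%.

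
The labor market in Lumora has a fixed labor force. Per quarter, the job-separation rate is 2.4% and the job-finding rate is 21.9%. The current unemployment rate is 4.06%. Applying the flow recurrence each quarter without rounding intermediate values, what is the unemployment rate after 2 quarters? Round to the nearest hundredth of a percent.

Unemployment rate after two quarters ≈ 6.54%.

With a fixed labor force, u_{t+1} = u_t + s·(1−u_t) − f·u_t = u_t·(1−s−f) + s.
Here 1−s−f = 0.757 and s = 0.024.
u_1 = 0.040600 × 0.757 + 0.024 = 0.054734.
u_2 = 0.054734 × 0.757 + 0.024 = 0.065434.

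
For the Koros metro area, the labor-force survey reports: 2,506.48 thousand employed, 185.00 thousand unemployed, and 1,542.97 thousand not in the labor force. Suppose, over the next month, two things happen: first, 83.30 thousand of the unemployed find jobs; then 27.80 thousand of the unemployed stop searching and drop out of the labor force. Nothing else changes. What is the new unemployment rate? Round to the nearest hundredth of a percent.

Initially, labor force = 2,506.48 + 185.00 = 2,691.48 thousand, so u = 185.00/2,691.48 = 6.87%.
After the first change, unemployed falls and employed rises by 83.30; labor force unchanged → E = 2,589.78, U = 101.70, labor force = 2,691.48 thousand.
After the second change, unemployed and labor force both fall by 27.80 → E = 2,589.78, U = 73.90, labor force = 2,663.68 thousand.
New unemployment rate = 73.90 / 2,663.68 = 2.77%.

New unemployment rate ≈ 2.77%.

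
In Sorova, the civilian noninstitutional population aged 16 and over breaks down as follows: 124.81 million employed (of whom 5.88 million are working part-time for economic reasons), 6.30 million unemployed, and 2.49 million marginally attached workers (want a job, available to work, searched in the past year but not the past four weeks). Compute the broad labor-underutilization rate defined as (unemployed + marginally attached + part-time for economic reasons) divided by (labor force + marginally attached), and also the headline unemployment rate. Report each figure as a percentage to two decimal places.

Broad underutilization rate ≈ 10.98%; headline unemployment rate ≈ 4.81%.

Labor force = 124.81 + 6.30 = 131.11 million.
Numerator = 6.30 + 2.49 + 5.88 = 14.67 million.
Denominator = 131.11 + 2.49 = 133.60 million.
Broad rate = 14.67 / 133.60 = 10.98%.
Headline unemployment rate = 6.30 / 131.11 = 4.81%.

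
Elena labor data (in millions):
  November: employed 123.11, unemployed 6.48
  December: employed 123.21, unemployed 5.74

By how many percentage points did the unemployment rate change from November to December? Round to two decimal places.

November: labor force = 123.11 + 6.48 = 129.59; u = 6.48/129.59 = 5.00%.
December: labor force = 123.21 + 5.74 = 128.95; u = 5.74/128.95 = 4.45%.
Change = 4.45% − 5.00% = −0.55 pp.

The unemployment rate changed by −0.55 percentage points.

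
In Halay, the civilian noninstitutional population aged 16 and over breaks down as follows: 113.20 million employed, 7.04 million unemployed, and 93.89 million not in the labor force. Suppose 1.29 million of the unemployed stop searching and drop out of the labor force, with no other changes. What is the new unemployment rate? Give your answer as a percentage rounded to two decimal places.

New unemployment rate ≈ 4.83%.

Initially, labor force = 113.20 + 7.04 = 120.24 million, so u = 7.04/120.24 = 5.85%.
After the change, unemployed and labor force both fall by 1.29 → E = 113.20, U = 5.75, labor force = 118.95 million.
New unemployment rate = 5.75 / 118.95 = 4.83%.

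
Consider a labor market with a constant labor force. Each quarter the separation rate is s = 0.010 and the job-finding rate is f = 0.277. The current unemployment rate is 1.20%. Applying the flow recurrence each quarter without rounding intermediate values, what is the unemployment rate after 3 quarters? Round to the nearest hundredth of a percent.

With a fixed labor force, u_{t+1} = u_t + s·(1−u_t) − f·u_t = u_t·(1−s−f) + s.
Here 1−s−f = 0.713 and s = 0.010.
u_1 = 0.012000 × 0.713 + 0.010 = 0.018556.
u_2 = 0.018556 × 0.713 + 0.010 = 0.023230.
u_3 = 0.023230 × 0.713 + 0.010 = 0.026563.

Unemployment rate after three quarters ≈ 2.66%.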